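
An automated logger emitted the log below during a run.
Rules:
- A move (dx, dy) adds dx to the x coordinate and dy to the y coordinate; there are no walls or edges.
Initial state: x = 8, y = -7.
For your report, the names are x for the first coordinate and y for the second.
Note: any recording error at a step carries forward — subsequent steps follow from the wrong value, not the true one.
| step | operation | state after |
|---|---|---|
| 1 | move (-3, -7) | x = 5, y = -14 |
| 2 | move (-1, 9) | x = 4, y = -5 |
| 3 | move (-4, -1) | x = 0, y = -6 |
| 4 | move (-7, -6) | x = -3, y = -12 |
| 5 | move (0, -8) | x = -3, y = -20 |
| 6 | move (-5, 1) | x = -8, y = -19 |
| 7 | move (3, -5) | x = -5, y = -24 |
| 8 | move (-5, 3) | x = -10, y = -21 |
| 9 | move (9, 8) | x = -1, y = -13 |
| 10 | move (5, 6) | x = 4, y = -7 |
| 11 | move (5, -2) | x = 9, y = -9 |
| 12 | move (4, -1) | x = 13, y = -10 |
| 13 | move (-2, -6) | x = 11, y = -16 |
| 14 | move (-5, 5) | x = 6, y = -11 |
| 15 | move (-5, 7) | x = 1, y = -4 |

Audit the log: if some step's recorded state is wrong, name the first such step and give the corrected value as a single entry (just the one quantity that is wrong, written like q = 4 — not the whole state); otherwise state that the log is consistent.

Recomputing the run from the initial state:
step 1: x = 5, y = -14
step 2: x = 4, y = -5
step 3: x = 0, y = -6
step 4: x = -7, y = -12
step 5: x = -7, y = -20
step 6: x = -12, y = -19
step 7: x = -9, y = -24
step 8: x = -14, y = -21
step 9: x = -5, y = -13
step 10: x = 0, y = -7
step 11: x = 5, y = -9
step 12: x = 9, y = -10
step 13: x = 7, y = -16
step 14: x = 2, y = -11
step 15: x = -3, y = -4
The first disagreement with the log is at step 4, where the value should be x = -7.

step 4, x = -7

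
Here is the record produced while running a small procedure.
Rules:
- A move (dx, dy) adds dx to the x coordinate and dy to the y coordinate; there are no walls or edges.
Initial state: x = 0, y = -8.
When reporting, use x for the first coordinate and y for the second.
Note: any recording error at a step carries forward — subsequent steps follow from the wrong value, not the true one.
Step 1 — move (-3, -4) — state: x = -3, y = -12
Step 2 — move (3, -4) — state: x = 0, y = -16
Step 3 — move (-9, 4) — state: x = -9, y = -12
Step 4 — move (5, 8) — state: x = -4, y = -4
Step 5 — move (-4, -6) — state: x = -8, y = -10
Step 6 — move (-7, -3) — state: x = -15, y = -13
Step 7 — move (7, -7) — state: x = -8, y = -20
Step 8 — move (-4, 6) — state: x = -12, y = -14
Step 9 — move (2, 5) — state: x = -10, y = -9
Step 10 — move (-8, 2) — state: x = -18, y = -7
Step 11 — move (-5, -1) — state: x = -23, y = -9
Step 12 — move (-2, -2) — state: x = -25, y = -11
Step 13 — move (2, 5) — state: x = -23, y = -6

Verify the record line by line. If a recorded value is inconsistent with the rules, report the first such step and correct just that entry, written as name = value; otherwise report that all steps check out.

step 11, y = -8

1. x = 0 + (-3) = -3, y = -8 + (-4) = -12 (no discrepancy)
2. x = -3 + (3) = 0, y = -12 + (-4) = -16 (same as recorded)
3. x = 0 + (-9) = -9, y = -16 + (4) = -12 (no discrepancy)
4. x = -9 + (5) = -4, y = -12 + (8) = -4 (in agreement)
5. x = -4 + (-4) = -8, y = -4 + (-6) = -10 (in agreement)
6. x = -8 + (-7) = -15, y = -10 + (-3) = -13 (verified)
7. x = -15 + (7) = -8, y = -13 + (-7) = -20 (confirmed correct)
8. x = -8 + (-4) = -12, y = -20 + (6) = -14 (in agreement)
9. x = -12 + (2) = -10, y = -14 + (5) = -9 (consistent with the record)
10. x = -10 + (-8) = -18, y = -9 + (2) = -7 (agrees with the record)
11. x = -18 + (-5) = -23, y = -7 + (-1) = -8 (the record disagrees here)
That makes step 11 the first incorrect line — y = -8 is what it should show.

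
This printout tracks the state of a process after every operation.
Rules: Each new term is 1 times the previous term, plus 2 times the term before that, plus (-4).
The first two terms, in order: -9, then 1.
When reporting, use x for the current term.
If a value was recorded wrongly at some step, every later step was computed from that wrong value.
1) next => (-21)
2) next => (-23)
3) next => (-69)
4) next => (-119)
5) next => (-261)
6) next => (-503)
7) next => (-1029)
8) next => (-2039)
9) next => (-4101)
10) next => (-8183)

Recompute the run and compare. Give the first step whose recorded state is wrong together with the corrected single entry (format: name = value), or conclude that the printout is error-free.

Recomputing the run from the initial state:
step 1: x = -21
step 2: x = -23
step 3: x = -69
step 4: x = -119
step 5: x = -261
step 6: x = -503
step 7: x = -1029
step 8: x = -2039
step 9: x = -4101
step 10: x = -8183
This matches the printout at every step.

no error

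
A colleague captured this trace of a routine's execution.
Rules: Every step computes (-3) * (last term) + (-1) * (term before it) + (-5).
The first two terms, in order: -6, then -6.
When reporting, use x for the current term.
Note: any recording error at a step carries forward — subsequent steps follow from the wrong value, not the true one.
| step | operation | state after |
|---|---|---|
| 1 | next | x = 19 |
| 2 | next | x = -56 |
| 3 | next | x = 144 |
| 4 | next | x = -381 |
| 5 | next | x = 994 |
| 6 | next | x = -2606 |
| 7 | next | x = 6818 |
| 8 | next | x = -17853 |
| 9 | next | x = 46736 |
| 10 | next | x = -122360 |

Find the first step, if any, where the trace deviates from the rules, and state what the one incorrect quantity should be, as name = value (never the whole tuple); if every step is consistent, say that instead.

Step 1: x = -3*(-6) + (-1)*(-6) + (-5) = 19 — verified.
Step 2: x = -3*(19) + (-1)*(-6) + (-5) = -56 — agrees with the trace.
Step 3: x = -3*(-56) + (-1)*(19) + (-5) = 144 — matches.
Step 4: x = -3*(144) + (-1)*(-56) + (-5) = -381 — exactly as logged.
Step 5: x = -3*(-381) + (-1)*(144) + (-5) = 994 — same as recorded.
Step 6: x = -3*(994) + (-1)*(-381) + (-5) = -2606 — verified.
Step 7: x = -3*(-2606) + (-1)*(994) + (-5) = 6819 — a discrepancy with the trace.
First incorrect step: 7; the correct value is x = 6819.

step 7, x = 6819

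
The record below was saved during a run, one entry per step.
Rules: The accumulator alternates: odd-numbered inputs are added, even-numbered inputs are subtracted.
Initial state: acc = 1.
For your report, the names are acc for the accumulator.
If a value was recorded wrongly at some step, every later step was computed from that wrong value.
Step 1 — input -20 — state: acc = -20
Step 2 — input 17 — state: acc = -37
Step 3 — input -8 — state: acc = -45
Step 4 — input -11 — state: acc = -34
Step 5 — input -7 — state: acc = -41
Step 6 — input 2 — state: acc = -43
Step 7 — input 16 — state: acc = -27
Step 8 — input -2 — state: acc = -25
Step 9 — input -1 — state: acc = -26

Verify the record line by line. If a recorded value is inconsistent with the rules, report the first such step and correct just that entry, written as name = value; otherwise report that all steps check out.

Recomputing the run from the initial state:
step 1: acc = -19
step 2: acc = -36
step 3: acc = -44
step 4: acc = -33
step 5: acc = -40
step 6: acc = -42
step 7: acc = -26
step 8: acc = -24
step 9: acc = -25
The first disagreement with the record is at step 1, where the value should be acc = -19.

step 1, acc = -19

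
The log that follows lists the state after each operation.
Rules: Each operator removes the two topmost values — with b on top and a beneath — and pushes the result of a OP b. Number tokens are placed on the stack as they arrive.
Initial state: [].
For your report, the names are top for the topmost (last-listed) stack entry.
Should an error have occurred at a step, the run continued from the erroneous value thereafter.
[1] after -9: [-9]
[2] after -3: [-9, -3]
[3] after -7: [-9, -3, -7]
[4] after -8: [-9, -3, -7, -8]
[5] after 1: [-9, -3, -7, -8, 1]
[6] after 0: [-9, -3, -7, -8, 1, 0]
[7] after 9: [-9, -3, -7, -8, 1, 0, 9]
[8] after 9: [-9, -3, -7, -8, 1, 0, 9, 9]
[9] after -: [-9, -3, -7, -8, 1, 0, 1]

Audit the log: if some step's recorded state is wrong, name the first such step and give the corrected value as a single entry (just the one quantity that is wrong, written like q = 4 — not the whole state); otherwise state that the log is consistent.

Recomputing the run from the initial state:
step 1: [-9]
step 2: [-9, -3]
step 3: [-9, -3, -7]
step 4: [-9, -3, -7, -8]
step 5: [-9, -3, -7, -8, 1]
step 6: [-9, -3, -7, -8, 1, 0]
step 7: [-9, -3, -7, -8, 1, 0, 9]
step 8: [-9, -3, -7, -8, 1, 0, 9, 9]
step 9: [-9, -3, -7, -8, 1, 0, 0]
The first disagreement with the log is at step 9, where the value should be top = 0.

step 9, top = 0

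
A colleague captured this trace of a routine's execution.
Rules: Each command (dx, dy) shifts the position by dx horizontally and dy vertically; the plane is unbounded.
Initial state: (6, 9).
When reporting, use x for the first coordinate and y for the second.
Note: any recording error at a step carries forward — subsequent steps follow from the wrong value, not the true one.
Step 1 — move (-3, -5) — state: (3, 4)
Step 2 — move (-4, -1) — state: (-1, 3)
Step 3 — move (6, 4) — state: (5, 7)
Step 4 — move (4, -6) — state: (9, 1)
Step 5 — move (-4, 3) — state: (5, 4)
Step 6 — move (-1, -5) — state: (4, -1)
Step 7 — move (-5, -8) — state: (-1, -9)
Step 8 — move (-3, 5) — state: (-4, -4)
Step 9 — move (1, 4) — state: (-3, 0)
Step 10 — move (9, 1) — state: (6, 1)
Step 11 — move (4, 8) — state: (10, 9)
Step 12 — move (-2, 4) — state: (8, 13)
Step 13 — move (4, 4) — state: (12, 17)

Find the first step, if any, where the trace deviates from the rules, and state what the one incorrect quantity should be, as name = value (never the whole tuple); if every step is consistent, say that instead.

Step 1: x = 6 + (-3) = 3, y = 9 + (-5) = 4 — consistent with the trace.
Step 2: x = 3 + (-4) = -1, y = 4 + (-1) = 3 — same as recorded.
Step 3: x = -1 + (6) = 5, y = 3 + (4) = 7 — same as recorded.
Step 4: x = 5 + (4) = 9, y = 7 + (-6) = 1 — consistent with the trace.
Step 5: x = 9 + (-4) = 5, y = 1 + (3) = 4 — confirmed correct.
Step 6: x = 5 + (-1) = 4, y = 4 + (-5) = -1 — checks out.
Step 7: x = 4 + (-5) = -1, y = -1 + (-8) = -9 — same as recorded.
Step 8: x = -1 + (-3) = -4, y = -9 + (5) = -4 — exactly as logged.
Step 9: x = -4 + (1) = -3, y = -4 + (4) = 0 — agrees with the trace.
Step 10: x = -3 + (9) = 6, y = 0 + (1) = 1 — no discrepancy.
Step 11: x = 6 + (4) = 10, y = 1 + (8) = 9 — in agreement.
Step 12: x = 10 + (-2) = 8, y = 9 + (4) = 13 — verified.
Step 13: x = 8 + (4) = 12, y = 13 + (4) = 17 — exactly as logged.
The recomputation confirms every line.

no error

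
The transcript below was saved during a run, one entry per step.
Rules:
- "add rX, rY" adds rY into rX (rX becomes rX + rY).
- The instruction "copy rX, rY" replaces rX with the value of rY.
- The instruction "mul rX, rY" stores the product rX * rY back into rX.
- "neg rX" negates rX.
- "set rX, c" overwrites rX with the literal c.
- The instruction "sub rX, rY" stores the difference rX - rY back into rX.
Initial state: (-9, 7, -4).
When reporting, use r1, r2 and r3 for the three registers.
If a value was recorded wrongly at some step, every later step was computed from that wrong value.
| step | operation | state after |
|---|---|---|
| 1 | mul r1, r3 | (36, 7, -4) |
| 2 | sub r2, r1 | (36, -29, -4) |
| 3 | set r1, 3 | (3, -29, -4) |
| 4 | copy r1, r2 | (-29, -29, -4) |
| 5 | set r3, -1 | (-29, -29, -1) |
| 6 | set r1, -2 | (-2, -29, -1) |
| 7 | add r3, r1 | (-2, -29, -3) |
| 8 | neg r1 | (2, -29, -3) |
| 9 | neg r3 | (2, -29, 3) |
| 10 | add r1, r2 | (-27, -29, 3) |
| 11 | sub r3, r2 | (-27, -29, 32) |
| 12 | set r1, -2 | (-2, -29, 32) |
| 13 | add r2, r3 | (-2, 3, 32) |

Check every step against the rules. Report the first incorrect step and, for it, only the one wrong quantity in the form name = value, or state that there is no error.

no error

Recomputing the run from the initial state:
step 1: r1 = 36, r2 = 7, r3 = -4
step 2: r1 = 36, r2 = -29, r3 = -4
step 3: r1 = 3, r2 = -29, r3 = -4
step 4: r1 = -29, r2 = -29, r3 = -4
step 5: r1 = -29, r2 = -29, r3 = -1
step 6: r1 = -2, r2 = -29, r3 = -1
step 7: r1 = -2, r2 = -29, r3 = -3
step 8: r1 = 2, r2 = -29, r3 = -3
step 9: r1 = 2, r2 = -29, r3 = 3
step 10: r1 = -27, r2 = -29, r3 = 3
step 11: r1 = -27, r2 = -29, r3 = 32
step 12: r1 = -2, r2 = -29, r3 = 32
step 13: r1 = -2, r2 = 3, r3 = 32
This matches the transcript at every step.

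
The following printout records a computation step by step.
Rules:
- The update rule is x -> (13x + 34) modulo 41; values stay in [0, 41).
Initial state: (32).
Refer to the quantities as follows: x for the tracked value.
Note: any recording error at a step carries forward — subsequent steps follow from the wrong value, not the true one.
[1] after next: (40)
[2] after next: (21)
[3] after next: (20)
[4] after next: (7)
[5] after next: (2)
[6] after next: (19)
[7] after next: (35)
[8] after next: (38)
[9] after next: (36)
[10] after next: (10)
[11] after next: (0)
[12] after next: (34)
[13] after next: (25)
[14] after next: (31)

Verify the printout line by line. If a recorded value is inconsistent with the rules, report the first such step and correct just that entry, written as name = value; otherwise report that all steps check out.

no error

step 1: x = (13*32 + 34) mod 41 = 40 -> matches
step 2: x = (13*40 + 34) mod 41 = 21 -> checks out
step 3: x = (13*21 + 34) mod 41 = 20 -> exactly as logged
step 4: x = (13*20 + 34) mod 41 = 7 -> same as recorded
step 5: x = (13*7 + 34) mod 41 = 2 -> verified
step 6: x = (13*2 + 34) mod 41 = 19 -> verified
step 7: x = (13*19 + 34) mod 41 = 35 -> confirmed correct
step 8: x = (13*35 + 34) mod 41 = 38 -> same as recorded
step 9: x = (13*38 + 34) mod 41 = 36 -> checks out
step 10: x = (13*36 + 34) mod 41 = 10 -> in agreement
step 11: x = (13*10 + 34) mod 41 = 0 -> checks out
step 12: x = (13*0 + 34) mod 41 = 34 -> agrees with the printout
step 13: x = (13*34 + 34) mod 41 = 25 -> verified
step 14: x = (13*25 + 34) mod 41 = 31 -> no discrepancy
All steps check out; nothing to correct.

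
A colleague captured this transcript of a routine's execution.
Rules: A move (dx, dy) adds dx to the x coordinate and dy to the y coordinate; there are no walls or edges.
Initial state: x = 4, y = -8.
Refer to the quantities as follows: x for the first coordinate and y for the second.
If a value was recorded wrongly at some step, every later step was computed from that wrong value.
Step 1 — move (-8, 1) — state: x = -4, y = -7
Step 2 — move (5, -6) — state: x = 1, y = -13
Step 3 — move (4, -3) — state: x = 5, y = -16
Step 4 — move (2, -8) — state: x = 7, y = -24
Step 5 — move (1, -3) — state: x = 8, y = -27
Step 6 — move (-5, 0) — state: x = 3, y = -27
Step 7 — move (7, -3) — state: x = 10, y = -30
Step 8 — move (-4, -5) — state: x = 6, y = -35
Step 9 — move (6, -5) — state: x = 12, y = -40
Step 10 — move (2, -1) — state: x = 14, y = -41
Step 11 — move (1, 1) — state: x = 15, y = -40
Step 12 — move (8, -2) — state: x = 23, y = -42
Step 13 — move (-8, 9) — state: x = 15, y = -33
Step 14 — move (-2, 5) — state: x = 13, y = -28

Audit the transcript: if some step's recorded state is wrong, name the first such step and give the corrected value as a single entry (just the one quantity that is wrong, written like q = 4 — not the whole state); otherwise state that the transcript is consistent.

step 1: x = 4 + (-8) = -4, y = -8 + (1) = -7 -> agrees with the transcript
step 2: x = -4 + (5) = 1, y = -7 + (-6) = -13 -> verified
step 3: x = 1 + (4) = 5, y = -13 + (-3) = -16 -> same as recorded
step 4: x = 5 + (2) = 7, y = -16 + (-8) = -24 -> same as recorded
step 5: x = 7 + (1) = 8, y = -24 + (-3) = -27 -> verified
step 6: x = 8 + (-5) = 3, y = -27 + (0) = -27 -> confirmed correct
step 7: x = 3 + (7) = 10, y = -27 + (-3) = -30 -> confirmed correct
step 8: x = 10 + (-4) = 6, y = -30 + (-5) = -35 -> agrees with the transcript
step 9: x = 6 + (6) = 12, y = -35 + (-5) = -40 -> same as recorded
step 10: x = 12 + (2) = 14, y = -40 + (-1) = -41 -> no discrepancy
step 11: x = 14 + (1) = 15, y = -41 + (1) = -40 -> consistent with the transcript
step 12: x = 15 + (8) = 23, y = -40 + (-2) = -42 -> consistent with the transcript
step 13: x = 23 + (-8) = 15, y = -42 + (9) = -33 -> in agreement
step 14: x = 15 + (-2) = 13, y = -33 + (5) = -28 -> confirmed correct
Every step is consistent.

no error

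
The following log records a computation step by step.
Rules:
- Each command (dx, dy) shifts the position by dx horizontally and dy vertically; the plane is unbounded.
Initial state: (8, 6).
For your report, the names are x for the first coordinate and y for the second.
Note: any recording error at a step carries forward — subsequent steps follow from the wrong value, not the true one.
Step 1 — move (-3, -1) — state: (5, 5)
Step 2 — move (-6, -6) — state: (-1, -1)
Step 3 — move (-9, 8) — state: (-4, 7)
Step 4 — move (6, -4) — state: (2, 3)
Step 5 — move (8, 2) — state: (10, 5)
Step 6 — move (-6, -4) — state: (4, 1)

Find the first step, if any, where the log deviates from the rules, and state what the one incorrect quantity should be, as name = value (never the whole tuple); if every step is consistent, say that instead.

step 3, x = -10

Recomputing the run from the initial state:
step 1: x = 5, y = 5
step 2: x = -1, y = -1
step 3: x = -10, y = 7
step 4: x = -4, y = 3
step 5: x = 4, y = 5
step 6: x = -2, y = 1
The first disagreement with the log is at step 3, where the value should be x = -10.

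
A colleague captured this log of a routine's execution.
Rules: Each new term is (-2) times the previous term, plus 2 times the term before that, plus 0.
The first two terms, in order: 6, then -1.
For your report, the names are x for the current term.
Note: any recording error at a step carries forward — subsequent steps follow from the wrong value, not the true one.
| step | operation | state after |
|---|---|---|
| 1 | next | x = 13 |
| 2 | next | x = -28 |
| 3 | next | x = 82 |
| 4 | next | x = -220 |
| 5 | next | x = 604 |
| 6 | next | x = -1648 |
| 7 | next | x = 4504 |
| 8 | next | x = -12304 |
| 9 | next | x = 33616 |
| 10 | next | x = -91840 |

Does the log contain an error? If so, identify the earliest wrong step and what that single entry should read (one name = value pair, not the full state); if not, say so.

Recomputing the run from the initial state:
step 1: x = 14
step 2: x = -30
step 3: x = 88
step 4: x = -236
step 5: x = 648
step 6: x = -1768
step 7: x = 4832
step 8: x = -13200
step 9: x = 36064
step 10: x = -98528
The first disagreement with the log is at step 1, where the value should be x = 14.

step 1, x = 14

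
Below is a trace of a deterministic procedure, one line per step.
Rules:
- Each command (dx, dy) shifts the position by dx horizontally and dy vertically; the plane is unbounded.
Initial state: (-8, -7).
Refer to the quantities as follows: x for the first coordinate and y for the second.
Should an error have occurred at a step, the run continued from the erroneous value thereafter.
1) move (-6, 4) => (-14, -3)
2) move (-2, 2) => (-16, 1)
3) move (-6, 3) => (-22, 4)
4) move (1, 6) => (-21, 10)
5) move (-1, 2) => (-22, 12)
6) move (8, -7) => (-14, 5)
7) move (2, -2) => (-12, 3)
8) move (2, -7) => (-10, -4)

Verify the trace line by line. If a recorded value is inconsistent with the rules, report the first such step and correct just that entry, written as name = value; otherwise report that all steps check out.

Recomputing the run from the initial state:
step 1: x = -14, y = -3
step 2: x = -16, y = -1
step 3: x = -22, y = 2
step 4: x = -21, y = 8
step 5: x = -22, y = 10
step 6: x = -14, y = 3
step 7: x = -12, y = 1
step 8: x = -10, y = -6
The first disagreement with the trace is at step 2, where the value should be y = -1.

step 2, y = -1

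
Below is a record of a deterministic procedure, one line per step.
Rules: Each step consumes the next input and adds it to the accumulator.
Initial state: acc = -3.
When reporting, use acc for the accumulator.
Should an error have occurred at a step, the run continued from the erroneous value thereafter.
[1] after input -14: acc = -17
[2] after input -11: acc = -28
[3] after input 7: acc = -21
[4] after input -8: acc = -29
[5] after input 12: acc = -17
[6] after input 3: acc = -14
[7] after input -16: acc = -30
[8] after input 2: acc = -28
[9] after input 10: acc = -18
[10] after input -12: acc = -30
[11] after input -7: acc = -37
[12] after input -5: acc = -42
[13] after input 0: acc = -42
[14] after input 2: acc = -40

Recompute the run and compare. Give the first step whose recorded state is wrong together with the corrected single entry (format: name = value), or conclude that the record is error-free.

Step 1: acc = -3 + -14 = -17 — exactly as logged.
Step 2: acc = -17 + -11 = -28 — same as recorded.
Step 3: acc = -28 + 7 = -21 — same as recorded.
Step 4: acc = -21 + -8 = -29 — matches.
Step 5: acc = -29 + 12 = -17 — no discrepancy.
Step 6: acc = -17 + 3 = -14 — in agreement.
Step 7: acc = -14 + -16 = -30 — confirmed correct.
Step 8: acc = -30 + 2 = -28 — exactly as logged.
Step 9: acc = -28 + 10 = -18 — exactly as logged.
Step 10: acc = -18 + -12 = -30 — checks out.
Step 11: acc = -30 + -7 = -37 — same as recorded.
Step 12: acc = -37 + -5 = -42 — verified.
Step 13: acc = -42 + 0 = -42 — in agreement.
Step 14: acc = -42 + 2 = -40 — confirmed correct.
No step deviates from the rules.

no error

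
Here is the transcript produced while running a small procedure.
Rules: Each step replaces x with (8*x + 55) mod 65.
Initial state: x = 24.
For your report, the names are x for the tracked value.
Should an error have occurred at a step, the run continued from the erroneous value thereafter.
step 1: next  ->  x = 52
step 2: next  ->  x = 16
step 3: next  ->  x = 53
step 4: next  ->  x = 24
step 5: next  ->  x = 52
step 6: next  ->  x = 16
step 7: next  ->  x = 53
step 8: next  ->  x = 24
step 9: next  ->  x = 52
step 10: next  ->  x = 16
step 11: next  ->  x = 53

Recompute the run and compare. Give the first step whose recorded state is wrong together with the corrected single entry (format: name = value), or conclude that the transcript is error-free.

no error

Recomputing the run from the initial state:
step 1: x = 52
step 2: x = 16
step 3: x = 53
step 4: x = 24
step 5: x = 52
step 6: x = 16
step 7: x = 53
step 8: x = 24
step 9: x = 52
step 10: x = 16
step 11: x = 53
This matches the transcript at every step.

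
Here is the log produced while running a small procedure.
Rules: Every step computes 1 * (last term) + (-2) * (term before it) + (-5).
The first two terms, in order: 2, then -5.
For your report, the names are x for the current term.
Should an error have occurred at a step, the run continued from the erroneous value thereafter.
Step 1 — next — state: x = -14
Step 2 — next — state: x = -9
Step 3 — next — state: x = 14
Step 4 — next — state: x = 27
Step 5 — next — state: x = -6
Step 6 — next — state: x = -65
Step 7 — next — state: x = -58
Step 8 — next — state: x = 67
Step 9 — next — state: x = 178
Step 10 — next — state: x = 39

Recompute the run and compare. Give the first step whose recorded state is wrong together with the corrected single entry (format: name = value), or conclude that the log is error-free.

step 1: x = 1*(-5) + (-2)*(2) + (-5) = -14 -> checks out
step 2: x = 1*(-14) + (-2)*(-5) + (-5) = -9 -> consistent with the log
step 3: x = 1*(-9) + (-2)*(-14) + (-5) = 14 -> in agreement
step 4: x = 1*(14) + (-2)*(-9) + (-5) = 27 -> exactly as logged
step 5: x = 1*(27) + (-2)*(14) + (-5) = -6 -> no discrepancy
step 6: x = 1*(-6) + (-2)*(27) + (-5) = -65 -> confirmed correct
step 7: x = 1*(-65) + (-2)*(-6) + (-5) = -58 -> verified
step 8: x = 1*(-58) + (-2)*(-65) + (-5) = 67 -> no discrepancy
step 9: x = 1*(67) + (-2)*(-58) + (-5) = 178 -> checks out
step 10: x = 1*(178) + (-2)*(67) + (-5) = 39 -> no discrepancy
All entries verified; no error found.

no error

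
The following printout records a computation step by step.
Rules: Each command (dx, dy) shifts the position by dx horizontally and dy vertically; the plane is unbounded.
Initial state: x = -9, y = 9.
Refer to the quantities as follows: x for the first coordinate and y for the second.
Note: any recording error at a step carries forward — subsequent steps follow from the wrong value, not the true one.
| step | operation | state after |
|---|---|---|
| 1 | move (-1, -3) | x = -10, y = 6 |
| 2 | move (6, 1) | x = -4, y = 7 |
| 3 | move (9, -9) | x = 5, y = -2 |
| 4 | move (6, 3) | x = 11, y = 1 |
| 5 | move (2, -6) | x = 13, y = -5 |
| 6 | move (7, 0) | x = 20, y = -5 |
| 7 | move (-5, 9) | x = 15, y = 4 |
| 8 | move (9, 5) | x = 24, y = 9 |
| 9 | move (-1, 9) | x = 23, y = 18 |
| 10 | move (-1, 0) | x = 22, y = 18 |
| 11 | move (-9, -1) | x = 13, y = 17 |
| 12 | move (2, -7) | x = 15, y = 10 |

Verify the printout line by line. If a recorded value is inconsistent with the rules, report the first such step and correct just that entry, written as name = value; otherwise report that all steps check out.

step 1: x = -9 + (-1) = -10, y = 9 + (-3) = 6 -> checks out
step 2: x = -10 + (6) = -4, y = 6 + (1) = 7 -> verified
step 3: x = -4 + (9) = 5, y = 7 + (-9) = -2 -> consistent with the printout
step 4: x = 5 + (6) = 11, y = -2 + (3) = 1 -> checks out
step 5: x = 11 + (2) = 13, y = 1 + (-6) = -5 -> exactly as logged
step 6: x = 13 + (7) = 20, y = -5 + (0) = -5 -> no discrepancy
step 7: x = 20 + (-5) = 15, y = -5 + (9) = 4 -> matches
step 8: x = 15 + (9) = 24, y = 4 + (5) = 9 -> matches
step 9: x = 24 + (-1) = 23, y = 9 + (9) = 18 -> confirmed correct
step 10: x = 23 + (-1) = 22, y = 18 + (0) = 18 -> matches
step 11: x = 22 + (-9) = 13, y = 18 + (-1) = 17 -> verified
step 12: x = 13 + (2) = 15, y = 17 + (-7) = 10 -> consistent with the printout
All steps check out; nothing to correct.

no error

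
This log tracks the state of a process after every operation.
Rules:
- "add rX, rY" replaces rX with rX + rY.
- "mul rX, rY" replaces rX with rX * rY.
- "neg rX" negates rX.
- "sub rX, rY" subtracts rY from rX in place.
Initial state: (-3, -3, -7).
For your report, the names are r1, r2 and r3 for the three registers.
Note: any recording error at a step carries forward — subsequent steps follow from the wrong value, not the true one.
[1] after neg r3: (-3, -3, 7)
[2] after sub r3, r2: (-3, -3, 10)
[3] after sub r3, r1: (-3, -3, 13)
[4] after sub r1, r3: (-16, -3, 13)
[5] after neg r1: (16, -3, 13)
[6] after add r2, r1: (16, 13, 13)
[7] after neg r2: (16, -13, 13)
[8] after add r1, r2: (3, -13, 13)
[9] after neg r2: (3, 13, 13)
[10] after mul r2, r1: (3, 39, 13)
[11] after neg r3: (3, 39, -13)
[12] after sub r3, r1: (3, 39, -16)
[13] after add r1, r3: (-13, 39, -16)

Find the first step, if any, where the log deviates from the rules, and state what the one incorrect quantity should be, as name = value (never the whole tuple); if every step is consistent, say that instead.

Step 1: r3 = -(-7) = 7 — in agreement.
Step 2: r3 = 7 - -3 = 10 — confirmed correct.
Step 3: r3 = 10 - -3 = 13 — checks out.
Step 4: r1 = -3 - 13 = -16 — checks out.
Step 5: r1 = -(-16) = 16 — no discrepancy.
Step 6: r2 = -3 + 16 = 13 — agrees with the log.
Step 7: r2 = -(13) = -13 — agrees with the log.
Step 8: r1 = 16 + -13 = 3 — agrees with the log.
Step 9: r2 = -(-13) = 13 — no discrepancy.
Step 10: r2 = 13 * 3 = 39 — in agreement.
Step 11: r3 = -(13) = -13 — matches.
Step 12: r3 = -13 - 3 = -16 — confirmed correct.
Step 13: r1 = 3 + -16 = -13 — exactly as logged.
All entries verified; no error found.

no error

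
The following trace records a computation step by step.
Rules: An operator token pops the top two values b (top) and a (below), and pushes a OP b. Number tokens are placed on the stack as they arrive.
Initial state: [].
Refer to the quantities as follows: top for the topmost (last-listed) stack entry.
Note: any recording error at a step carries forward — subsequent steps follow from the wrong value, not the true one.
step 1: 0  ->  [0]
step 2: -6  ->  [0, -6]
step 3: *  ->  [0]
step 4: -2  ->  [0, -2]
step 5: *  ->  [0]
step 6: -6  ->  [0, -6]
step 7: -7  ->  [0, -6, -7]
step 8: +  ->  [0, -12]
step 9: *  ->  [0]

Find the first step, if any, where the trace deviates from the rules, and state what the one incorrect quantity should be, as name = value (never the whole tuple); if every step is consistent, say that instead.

Recomputing the run from the initial state:
step 1: [0]
step 2: [0, -6]
step 3: [0]
step 4: [0, -2]
step 5: [0]
step 6: [0, -6]
step 7: [0, -6, -7]
step 8: [0, -13]
step 9: [0]
The first disagreement with the trace is at step 8, where the value should be top = -13.

step 8, top = -13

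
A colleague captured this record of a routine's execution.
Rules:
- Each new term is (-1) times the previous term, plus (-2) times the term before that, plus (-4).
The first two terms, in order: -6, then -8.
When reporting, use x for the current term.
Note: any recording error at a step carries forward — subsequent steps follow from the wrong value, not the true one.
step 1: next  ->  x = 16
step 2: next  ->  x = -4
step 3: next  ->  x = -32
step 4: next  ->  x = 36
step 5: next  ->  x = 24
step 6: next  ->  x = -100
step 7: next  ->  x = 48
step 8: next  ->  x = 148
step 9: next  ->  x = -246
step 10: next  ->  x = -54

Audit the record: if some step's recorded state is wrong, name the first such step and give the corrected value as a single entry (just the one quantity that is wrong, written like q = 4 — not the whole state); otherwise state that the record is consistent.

step 9, x = -248

Recomputing the run from the initial state:
step 1: x = 16
step 2: x = -4
step 3: x = -32
step 4: x = 36
step 5: x = 24
step 6: x = -100
step 7: x = 48
step 8: x = 148
step 9: x = -248
step 10: x = -52
The first disagreement with the record is at step 9, where the value should be x = -248.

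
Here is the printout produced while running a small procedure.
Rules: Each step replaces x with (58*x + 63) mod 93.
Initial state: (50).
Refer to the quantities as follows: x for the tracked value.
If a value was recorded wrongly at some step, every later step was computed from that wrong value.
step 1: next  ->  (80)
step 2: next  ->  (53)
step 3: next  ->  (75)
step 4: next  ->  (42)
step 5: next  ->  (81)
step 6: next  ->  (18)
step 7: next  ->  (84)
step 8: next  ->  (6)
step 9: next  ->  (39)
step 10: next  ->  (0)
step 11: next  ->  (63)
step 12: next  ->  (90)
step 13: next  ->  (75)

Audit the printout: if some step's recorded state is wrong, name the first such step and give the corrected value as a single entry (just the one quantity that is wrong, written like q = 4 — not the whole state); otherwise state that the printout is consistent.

step 3, x = 68

step 1: x = (58*50 + 63) mod 93 = 80 -> matches
step 2: x = (58*80 + 63) mod 93 = 53 -> no discrepancy
step 3: x = (58*53 + 63) mod 93 = 68 -> not what was recorded
So the first discrepancy is step 3, where the right value is x = 68.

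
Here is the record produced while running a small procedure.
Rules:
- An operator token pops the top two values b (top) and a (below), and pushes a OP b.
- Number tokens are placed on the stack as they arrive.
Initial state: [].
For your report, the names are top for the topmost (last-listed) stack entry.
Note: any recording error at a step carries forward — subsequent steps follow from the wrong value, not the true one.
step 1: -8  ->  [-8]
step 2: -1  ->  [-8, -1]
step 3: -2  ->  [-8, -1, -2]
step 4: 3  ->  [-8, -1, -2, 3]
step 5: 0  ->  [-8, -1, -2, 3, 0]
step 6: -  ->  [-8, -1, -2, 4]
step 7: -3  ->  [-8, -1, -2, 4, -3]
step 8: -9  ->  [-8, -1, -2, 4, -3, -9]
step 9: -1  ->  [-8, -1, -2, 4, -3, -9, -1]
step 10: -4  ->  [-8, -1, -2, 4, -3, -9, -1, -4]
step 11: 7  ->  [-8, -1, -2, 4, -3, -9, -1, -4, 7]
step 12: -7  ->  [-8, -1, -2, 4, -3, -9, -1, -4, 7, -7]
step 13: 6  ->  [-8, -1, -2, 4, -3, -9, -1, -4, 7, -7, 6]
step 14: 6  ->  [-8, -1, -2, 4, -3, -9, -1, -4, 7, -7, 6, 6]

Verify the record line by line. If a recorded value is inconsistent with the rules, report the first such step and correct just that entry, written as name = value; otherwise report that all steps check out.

Recomputing the run from the initial state:
step 1: [-8]
step 2: [-8, -1]
step 3: [-8, -1, -2]
step 4: [-8, -1, -2, 3]
step 5: [-8, -1, -2, 3, 0]
step 6: [-8, -1, -2, 3]
step 7: [-8, -1, -2, 3, -3]
step 8: [-8, -1, -2, 3, -3, -9]
step 9: [-8, -1, -2, 3, -3, -9, -1]
step 10: [-8, -1, -2, 3, -3, -9, -1, -4]
step 11: [-8, -1, -2, 3, -3, -9, -1, -4, 7]
step 12: [-8, -1, -2, 3, -3, -9, -1, -4, 7, -7]
step 13: [-8, -1, -2, 3, -3, -9, -1, -4, 7, -7, 6]
step 14: [-8, -1, -2, 3, -3, -9, -1, -4, 7, -7, 6, 6]
The first disagreement with the record is at step 6, where the value should be top = 3.

step 6, top = 3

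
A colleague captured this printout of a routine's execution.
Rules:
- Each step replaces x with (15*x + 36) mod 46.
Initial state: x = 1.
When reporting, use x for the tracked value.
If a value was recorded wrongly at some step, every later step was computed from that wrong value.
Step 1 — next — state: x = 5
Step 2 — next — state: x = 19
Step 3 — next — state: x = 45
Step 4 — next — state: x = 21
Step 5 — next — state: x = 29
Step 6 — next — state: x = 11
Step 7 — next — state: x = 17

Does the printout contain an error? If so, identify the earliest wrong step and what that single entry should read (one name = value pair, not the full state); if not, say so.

no error

Recomputing the run from the initial state:
step 1: x = 5
step 2: x = 19
step 3: x = 45
step 4: x = 21
step 5: x = 29
step 6: x = 11
step 7: x = 17
This matches the printout at every step.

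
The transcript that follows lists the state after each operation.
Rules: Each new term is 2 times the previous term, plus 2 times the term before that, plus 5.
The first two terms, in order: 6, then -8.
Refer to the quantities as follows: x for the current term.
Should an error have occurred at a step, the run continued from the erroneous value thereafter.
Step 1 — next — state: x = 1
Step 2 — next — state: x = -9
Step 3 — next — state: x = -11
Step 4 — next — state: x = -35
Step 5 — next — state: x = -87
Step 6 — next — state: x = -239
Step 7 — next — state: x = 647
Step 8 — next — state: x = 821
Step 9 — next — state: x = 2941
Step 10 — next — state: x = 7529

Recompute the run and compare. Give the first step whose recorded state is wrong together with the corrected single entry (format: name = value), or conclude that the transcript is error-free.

Recomputing the run from the initial state:
step 1: x = 1
step 2: x = -9
step 3: x = -11
step 4: x = -35
step 5: x = -87
step 6: x = -239
step 7: x = -647
step 8: x = -1767
step 9: x = -4823
step 10: x = -13175
The first disagreement with the transcript is at step 7, where the value should be x = -647.

step 7, x = -647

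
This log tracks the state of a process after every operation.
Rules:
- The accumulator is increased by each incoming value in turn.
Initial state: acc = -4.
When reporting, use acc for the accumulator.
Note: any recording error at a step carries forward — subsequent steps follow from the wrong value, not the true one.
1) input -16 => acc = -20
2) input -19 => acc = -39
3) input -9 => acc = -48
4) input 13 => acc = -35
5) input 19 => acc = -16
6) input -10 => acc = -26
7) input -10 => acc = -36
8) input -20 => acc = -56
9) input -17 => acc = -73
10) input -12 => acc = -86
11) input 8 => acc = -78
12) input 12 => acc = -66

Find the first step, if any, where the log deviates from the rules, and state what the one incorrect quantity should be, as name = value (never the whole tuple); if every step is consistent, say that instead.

step 10, acc = -85

step 1: acc = -4 + -16 = -20 -> in agreement
step 2: acc = -20 + -19 = -39 -> consistent with the log
step 3: acc = -39 + -9 = -48 -> checks out
step 4: acc = -48 + 13 = -35 -> no discrepancy
step 5: acc = -35 + 19 = -16 -> consistent with the log
step 6: acc = -16 + -10 = -26 -> checks out
step 7: acc = -26 + -10 = -36 -> exactly as logged
step 8: acc = -36 + -20 = -56 -> checks out
step 9: acc = -56 + -17 = -73 -> confirmed correct
step 10: acc = -73 + -12 = -85 -> the recorded entry deviates here
That makes step 10 the first incorrect line — acc = -85 is what it should show.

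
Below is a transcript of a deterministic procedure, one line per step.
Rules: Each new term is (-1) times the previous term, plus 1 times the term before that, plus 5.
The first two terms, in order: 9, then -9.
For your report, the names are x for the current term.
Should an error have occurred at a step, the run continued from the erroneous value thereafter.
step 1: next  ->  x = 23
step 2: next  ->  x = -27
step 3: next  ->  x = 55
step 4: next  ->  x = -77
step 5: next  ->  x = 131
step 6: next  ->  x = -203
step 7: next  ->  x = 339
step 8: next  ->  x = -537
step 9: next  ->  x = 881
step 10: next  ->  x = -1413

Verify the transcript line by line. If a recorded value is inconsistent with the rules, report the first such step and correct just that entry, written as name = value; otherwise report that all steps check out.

step 5, x = 137

step 1: x = -1*(-9) + (1)*(9) + (5) = 23 -> in agreement
step 2: x = -1*(23) + (1)*(-9) + (5) = -27 -> checks out
step 3: x = -1*(-27) + (1)*(23) + (5) = 55 -> same as recorded
step 4: x = -1*(55) + (1)*(-27) + (5) = -77 -> consistent with the transcript
step 5: x = -1*(-77) + (1)*(55) + (5) = 137 -> first mismatch against the transcript
The earliest wrong entry is at step 5: it should read x = 137.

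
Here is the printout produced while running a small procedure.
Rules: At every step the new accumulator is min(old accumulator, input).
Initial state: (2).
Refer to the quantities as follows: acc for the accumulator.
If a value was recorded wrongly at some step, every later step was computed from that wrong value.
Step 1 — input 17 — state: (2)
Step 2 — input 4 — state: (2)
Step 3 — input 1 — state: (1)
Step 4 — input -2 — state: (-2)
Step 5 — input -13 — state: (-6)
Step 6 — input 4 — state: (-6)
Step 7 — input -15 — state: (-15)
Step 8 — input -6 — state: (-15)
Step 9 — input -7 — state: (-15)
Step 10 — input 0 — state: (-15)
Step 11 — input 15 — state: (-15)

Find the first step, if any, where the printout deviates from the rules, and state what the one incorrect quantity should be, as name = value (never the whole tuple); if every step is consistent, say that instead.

step 5, acc = -13

Step 1: acc = min(2, 17) = 2 — checks out.
Step 2: acc = min(2, 4) = 2 — consistent with the printout.
Step 3: acc = min(2, 1) = 1 — no discrepancy.
Step 4: acc = min(1, -2) = -2 — confirmed correct.
Step 5: acc = min(-2, -13) = -13 — this is not what the printout shows.
The audit stops at step 5: the recorded entry is wrong and should be acc = -13.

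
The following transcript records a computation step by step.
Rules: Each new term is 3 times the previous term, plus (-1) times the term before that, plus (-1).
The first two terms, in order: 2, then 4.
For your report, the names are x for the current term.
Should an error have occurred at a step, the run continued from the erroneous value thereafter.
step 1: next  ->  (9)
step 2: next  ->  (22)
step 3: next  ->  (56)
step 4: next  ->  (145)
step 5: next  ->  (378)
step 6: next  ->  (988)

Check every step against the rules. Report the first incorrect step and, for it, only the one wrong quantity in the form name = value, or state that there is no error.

no error

Step 1: x = 3*(4) + (-1)*(2) + (-1) = 9 — verified.
Step 2: x = 3*(9) + (-1)*(4) + (-1) = 22 — exactly as logged.
Step 3: x = 3*(22) + (-1)*(9) + (-1) = 56 — in agreement.
Step 4: x = 3*(56) + (-1)*(22) + (-1) = 145 — consistent with the transcript.
Step 5: x = 3*(145) + (-1)*(56) + (-1) = 378 — verified.
Step 6: x = 3*(378) + (-1)*(145) + (-1) = 988 — same as recorded.
Each recorded entry agrees with the recomputation.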